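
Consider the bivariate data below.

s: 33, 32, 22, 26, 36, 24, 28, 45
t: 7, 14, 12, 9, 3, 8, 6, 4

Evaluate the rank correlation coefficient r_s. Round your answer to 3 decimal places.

-0.667

Rank s: 6, 5, 1, 3, 7, 2, 4, 8
Rank t: 4, 8, 7, 6, 1, 5, 3, 2
d = rank(s) − rank(t): 2, -3, -6, -3, 6, -3, 1, 6; Σd² = 140
ρ = 1 − 6Σd² / [n(n²−1)] = 1 − 6×140 / (8×63) = 1 − 840/504 ≈ -0.667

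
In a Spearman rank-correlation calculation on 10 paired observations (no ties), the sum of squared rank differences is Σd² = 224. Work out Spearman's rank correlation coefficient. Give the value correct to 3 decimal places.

-0.358

ρ = 1 − 6Σd² / [n(n²−1)] = 1 − 6×224 / (10×99)
  = 1 − 1344/990 = 1 − 1.3576 ≈ -0.358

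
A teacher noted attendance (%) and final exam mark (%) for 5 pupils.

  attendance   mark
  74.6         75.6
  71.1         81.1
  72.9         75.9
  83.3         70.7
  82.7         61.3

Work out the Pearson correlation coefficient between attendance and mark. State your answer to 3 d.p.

n = 5, Σx = 384.6, Σy = 364.6, Σx² = 29712.96, Σy² = 26809.56, Σxy = 27897.9
nΣxy − ΣxΣy = 139489.5 − 140225.16 = -735.66
nΣx² − (Σx)² = 148564.8 − 147917.16 = 647.64; nΣy² − (Σy)² = 134047.8 − 132933.16 = 1114.64
r = -735.66 / √(647.64 × 1114.64) = -735.66 / 849.6384 ≈ -0.866

-0.866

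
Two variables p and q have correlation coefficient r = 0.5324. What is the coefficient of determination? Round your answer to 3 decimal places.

0.283

r² = (0.5324)² = 0.283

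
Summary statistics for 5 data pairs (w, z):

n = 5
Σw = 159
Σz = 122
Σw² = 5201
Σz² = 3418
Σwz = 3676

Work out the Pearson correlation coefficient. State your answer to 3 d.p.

-0.806

r = (nΣwz − ΣwΣz) / √[(nΣw² − (Σw)²)(nΣz² − (Σz)²)]
Numerator: 5×3676 − 159×122 = -1018
Denominator: √[(26005 − 25281)(17090 − 14884)] = √[724 × 2206] = 1263.7816
r = -1018 / 1263.7816 ≈ -0.806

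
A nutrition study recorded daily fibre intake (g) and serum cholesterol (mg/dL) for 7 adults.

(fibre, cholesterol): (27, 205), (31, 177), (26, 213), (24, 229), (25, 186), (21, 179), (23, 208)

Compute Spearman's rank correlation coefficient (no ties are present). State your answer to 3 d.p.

Rank fibre: 6, 7, 5, 3, 4, 1, 2
Rank cholesterol: 4, 1, 6, 7, 3, 2, 5
d = rank(fibre) − rank(cholesterol): 2, 6, -1, -4, 1, -1, -3; Σd² = 68
ρ = 1 − 6Σd² / [n(n²−1)] = 1 − 6×68 / (7×48) = 1 − 408/336 ≈ -0.214

-0.214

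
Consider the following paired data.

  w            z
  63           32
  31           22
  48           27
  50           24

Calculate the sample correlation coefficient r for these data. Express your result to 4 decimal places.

0.8982

n = 4, Σw = 192, Σz = 105, Σw² = 9734, Σz² = 2813, Σwz = 5194
nΣwz − ΣwΣz = 20776 − 20160 = 616
nΣw² − (Σw)² = 38936 − 36864 = 2072; nΣz² − (Σz)² = 11252 − 11025 = 227
r = 616 / √(2072 × 227) = 616 / 685.8163 ≈ 0.8982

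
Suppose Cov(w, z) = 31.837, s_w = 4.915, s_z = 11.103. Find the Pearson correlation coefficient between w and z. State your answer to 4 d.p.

0.5834

r = Cov(w,z) / (s_w · s_z) = 31.837 / (4.915 × 11.103)
  = 31.837 / 54.5712 ≈ 0.5834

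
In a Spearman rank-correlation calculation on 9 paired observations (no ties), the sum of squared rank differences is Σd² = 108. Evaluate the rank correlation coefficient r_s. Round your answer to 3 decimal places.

ρ = 1 − 6Σd² / [n(n²−1)] = 1 − 6×108 / (9×80)
  = 1 − 648/720 = 1 − 0.9000 ≈ 0.100

0.100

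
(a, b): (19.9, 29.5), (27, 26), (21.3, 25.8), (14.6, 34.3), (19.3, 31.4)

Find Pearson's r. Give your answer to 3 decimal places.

-0.872

n = 5, Σa = 102.1, Σb = 147, Σa² = 2164.35, Σb² = 4374.34, Σab = 2945.39
nΣab − ΣaΣb = 14726.95 − 15008.7 = -281.75
nΣa² − (Σa)² = 10821.75 − 10424.41 = 397.34; nΣb² − (Σb)² = 21871.7 − 21609 = 262.7
r = -281.75 / √(397.34 × 262.7) = -281.75 / 323.0808 ≈ -0.872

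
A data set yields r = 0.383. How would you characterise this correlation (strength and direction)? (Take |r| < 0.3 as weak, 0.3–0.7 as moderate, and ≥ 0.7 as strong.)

r = 0.383 > 0 so the relationship is positive.
|r| = 0.383, which falls in the moderate range.

moderate positive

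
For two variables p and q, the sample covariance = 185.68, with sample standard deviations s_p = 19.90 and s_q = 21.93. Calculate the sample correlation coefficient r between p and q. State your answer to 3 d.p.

0.425

r = Cov(p,q) / (s_p · s_q) = 185.68 / (19.90 × 21.93)
  = 185.68 / 436.4070 ≈ 0.425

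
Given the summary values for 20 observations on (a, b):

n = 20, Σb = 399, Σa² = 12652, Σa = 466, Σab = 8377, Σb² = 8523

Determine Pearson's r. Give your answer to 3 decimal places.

r = (nΣab − ΣaΣb) / √[(nΣa² − (Σa)²)(nΣb² − (Σb)²)]
Numerator: 20×8377 − 466×399 = -18394
Denominator: √[(253040 − 217156)(170460 − 159201)] = √[35884 × 11259] = 20100.1979
r = -18394 / 20100.1979 ≈ -0.915

-0.915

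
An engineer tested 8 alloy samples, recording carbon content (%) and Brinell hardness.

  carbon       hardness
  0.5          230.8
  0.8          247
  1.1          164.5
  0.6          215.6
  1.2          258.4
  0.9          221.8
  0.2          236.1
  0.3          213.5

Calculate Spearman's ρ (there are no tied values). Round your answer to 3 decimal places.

0.119

Rank carbon: 3, 5, 7, 4, 8, 6, 1, 2
Rank hardness: 5, 7, 1, 3, 8, 4, 6, 2
d = rank(carbon) − rank(hardness): -2, -2, 6, 1, 0, 2, -5, 0; Σd² = 74
ρ = 1 − 6Σd² / [n(n²−1)] = 1 − 6×74 / (8×63) = 1 − 444/504 ≈ 0.119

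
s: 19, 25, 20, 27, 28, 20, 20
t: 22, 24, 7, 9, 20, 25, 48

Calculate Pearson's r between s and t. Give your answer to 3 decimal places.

-0.323

n = 7, Σs = 159, Σt = 155, Σs² = 3699, Σt² = 4519, Σst = 3421
nΣst − ΣsΣt = 23947 − 24645 = -698
nΣs² − (Σs)² = 25893 − 25281 = 612; nΣt² − (Σt)² = 31633 − 24025 = 7608
r = -698 / √(612 × 7608) = -698 / 2157.7989 ≈ -0.323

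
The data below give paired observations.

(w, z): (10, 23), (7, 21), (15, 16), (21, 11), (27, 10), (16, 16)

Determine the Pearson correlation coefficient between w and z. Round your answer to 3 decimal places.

-0.943

n = 6, Σw = 96, Σz = 97, Σw² = 1800, Σz² = 1703, Σwz = 1374
nΣwz − ΣwΣz = 8244 − 9312 = -1068
nΣw² − (Σw)² = 10800 − 9216 = 1584; nΣz² − (Σz)² = 10218 − 9409 = 809
r = -1068 / √(1584 × 809) = -1068 / 1132.0141 ≈ -0.943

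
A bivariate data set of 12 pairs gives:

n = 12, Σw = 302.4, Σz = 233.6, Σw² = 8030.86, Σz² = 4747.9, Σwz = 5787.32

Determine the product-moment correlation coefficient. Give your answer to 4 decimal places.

r = (nΣwz − ΣwΣz) / √[(nΣw² − (Σw)²)(nΣz² − (Σz)²)]
Numerator: 12×5787.32 − 302.4×233.6 = -1192.8
Denominator: √[(96370.32 − 91445.76)(56974.8 − 54568.96)] = √[4924.56 × 2405.84] = 3442.0493
r = -1192.8 / 3442.0493 ≈ -0.3465

-0.3465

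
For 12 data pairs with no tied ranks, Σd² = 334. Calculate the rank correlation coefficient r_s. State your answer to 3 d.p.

ρ = 1 − 6Σd² / [n(n²−1)] = 1 − 6×334 / (12×143)
  = 1 − 2004/1716 = 1 − 1.1678 ≈ -0.168

-0.168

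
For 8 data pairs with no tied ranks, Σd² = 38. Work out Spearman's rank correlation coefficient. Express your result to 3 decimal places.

0.548

ρ = 1 − 6Σd² / [n(n²−1)] = 1 − 6×38 / (8×63)
  = 1 − 228/504 = 1 − 0.4524 ≈ 0.548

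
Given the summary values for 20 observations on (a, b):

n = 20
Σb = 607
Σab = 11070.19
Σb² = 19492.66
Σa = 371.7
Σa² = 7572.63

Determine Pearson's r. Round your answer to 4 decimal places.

r = (nΣab − ΣaΣb) / √[(nΣa² − (Σa)²)(nΣb² − (Σb)²)]
Numerator: 20×11070.19 − 371.7×607 = -4218.1
Denominator: √[(151452.6 − 138160.89)(389853.2 − 368449)] = √[13291.71 × 21404.2] = 16867.0809
r = -4218.1 / 16867.0809 ≈ -0.2501

-0.2501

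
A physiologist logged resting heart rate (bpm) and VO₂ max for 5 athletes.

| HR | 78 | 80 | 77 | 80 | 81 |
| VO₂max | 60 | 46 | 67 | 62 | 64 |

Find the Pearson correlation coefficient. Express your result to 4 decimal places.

-0.3329

n = 5, Σx = 396, Σy = 299, Σx² = 31374, Σy² = 18145, Σxy = 23663
nΣxy − ΣxΣy = 118315 − 118404 = -89
nΣx² − (Σx)² = 156870 − 156816 = 54; nΣy² − (Σy)² = 90725 − 89401 = 1324
r = -89 / √(54 × 1324) = -89 / 267.3874 ≈ -0.3329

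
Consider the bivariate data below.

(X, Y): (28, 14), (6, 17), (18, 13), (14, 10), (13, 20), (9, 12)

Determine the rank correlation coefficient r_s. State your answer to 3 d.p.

Rank X: 6, 1, 5, 4, 3, 2
Rank Y: 4, 5, 3, 1, 6, 2
d = rank(X) − rank(Y): 2, -4, 2, 3, -3, 0; Σd² = 42
ρ = 1 − 6Σd² / [n(n²−1)] = 1 − 6×42 / (6×35) = 1 − 252/210 ≈ -0.200

-0.200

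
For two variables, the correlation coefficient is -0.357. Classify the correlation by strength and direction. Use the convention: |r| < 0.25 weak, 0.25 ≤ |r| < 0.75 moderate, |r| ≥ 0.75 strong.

moderate negative

r = -0.357 < 0 so the relationship is negative.
|r| = 0.357, which falls in the moderate range.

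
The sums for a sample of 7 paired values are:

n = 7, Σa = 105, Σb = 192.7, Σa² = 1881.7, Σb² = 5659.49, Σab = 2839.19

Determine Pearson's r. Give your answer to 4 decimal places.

-0.1556

r = (nΣab − ΣaΣb) / √[(nΣa² − (Σa)²)(nΣb² − (Σb)²)]
Numerator: 7×2839.19 − 105×192.7 = -359.17
Denominator: √[(13171.9 − 11025)(39616.43 − 37133.29)] = √[2146.9 × 2483.14] = 2308.9074
r = -359.17 / 2308.9074 ≈ -0.1556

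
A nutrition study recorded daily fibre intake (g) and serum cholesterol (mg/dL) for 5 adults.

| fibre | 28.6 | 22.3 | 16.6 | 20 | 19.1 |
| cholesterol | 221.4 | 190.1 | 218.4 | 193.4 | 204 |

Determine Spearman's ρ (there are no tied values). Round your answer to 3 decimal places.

Rank fibre: 5, 4, 1, 3, 2
Rank cholesterol: 5, 1, 4, 2, 3
d = rank(fibre) − rank(cholesterol): 0, 3, -3, 1, -1; Σd² = 20
ρ = 1 − 6Σd² / [n(n²−1)] = 1 − 6×20 / (5×24) = 1 − 120/120 ≈ 0.000

0.000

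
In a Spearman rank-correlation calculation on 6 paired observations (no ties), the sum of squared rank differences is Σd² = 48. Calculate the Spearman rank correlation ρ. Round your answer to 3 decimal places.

ρ = 1 − 6Σd² / [n(n²−1)] = 1 − 6×48 / (6×35)
  = 1 − 288/210 = 1 − 1.3714 ≈ -0.371

-0.371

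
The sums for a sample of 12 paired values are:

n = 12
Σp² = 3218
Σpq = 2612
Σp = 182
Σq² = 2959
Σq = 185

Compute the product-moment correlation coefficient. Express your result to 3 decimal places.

r = (nΣpq − ΣpΣq) / √[(nΣp² − (Σp)²)(nΣq² − (Σq)²)]
Numerator: 12×2612 − 182×185 = -2326
Denominator: √[(38616 − 33124)(35508 − 34225)] = √[5492 × 1283] = 2654.4747
r = -2326 / 2654.4747 ≈ -0.876

-0.876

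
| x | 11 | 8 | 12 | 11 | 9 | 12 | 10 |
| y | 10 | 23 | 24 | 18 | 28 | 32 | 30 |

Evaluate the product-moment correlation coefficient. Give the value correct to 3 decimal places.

n = 7, Σx = 73, Σy = 165, Σx² = 775, Σy² = 4237, Σxy = 1716
nΣxy − ΣxΣy = 12012 − 12045 = -33
nΣx² − (Σx)² = 5425 − 5329 = 96; nΣy² − (Σy)² = 29659 − 27225 = 2434
r = -33 / √(96 × 2434) = -33 / 483.3880 ≈ -0.068

-0.068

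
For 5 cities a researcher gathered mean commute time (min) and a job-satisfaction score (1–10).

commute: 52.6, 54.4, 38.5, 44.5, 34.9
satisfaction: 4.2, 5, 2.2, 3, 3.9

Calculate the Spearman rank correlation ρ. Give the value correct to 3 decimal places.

0.700

Rank commute: 4, 5, 2, 3, 1
Rank satisfaction: 4, 5, 1, 2, 3
d = rank(commute) − rank(satisfaction): 0, 0, 1, 1, -2; Σd² = 6
ρ = 1 − 6Σd² / [n(n²−1)] = 1 − 6×6 / (5×24) = 1 − 36/120 ≈ 0.700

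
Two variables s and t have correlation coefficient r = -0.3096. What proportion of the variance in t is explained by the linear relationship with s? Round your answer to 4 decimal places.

0.0959

r² = (-0.3096)² = 0.0959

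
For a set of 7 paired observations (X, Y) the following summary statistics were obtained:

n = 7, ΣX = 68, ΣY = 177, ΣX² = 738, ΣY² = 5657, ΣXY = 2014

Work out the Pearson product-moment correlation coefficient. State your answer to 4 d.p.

0.9739

r = (nΣXY − ΣXΣY) / √[(nΣX² − (ΣX)²)(nΣY² − (ΣY)²)]
Numerator: 7×2014 − 68×177 = 2062
Denominator: √[(5166 − 4624)(39599 − 31329)] = √[542 × 8270] = 2117.1537
r = 2062 / 2117.1537 ≈ 0.9739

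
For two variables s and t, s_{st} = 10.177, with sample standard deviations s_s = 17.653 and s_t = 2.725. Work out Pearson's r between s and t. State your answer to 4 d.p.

0.2116

r = Cov(s,t) / (s_s · s_t) = 10.177 / (17.653 × 2.725)
  = 10.177 / 48.1044 ≈ 0.2116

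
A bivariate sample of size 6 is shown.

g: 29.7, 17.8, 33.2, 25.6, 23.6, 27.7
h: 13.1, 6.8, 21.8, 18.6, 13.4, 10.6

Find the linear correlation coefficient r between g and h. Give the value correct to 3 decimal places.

0.734

n = 6, Σg = 157.6, Σh = 84.3, Σg² = 4280.78, Σh² = 1330.97, Σgh = 2319.89
nΣgh − ΣgΣh = 13919.34 − 13285.68 = 633.66
nΣg² − (Σg)² = 25684.68 − 24837.76 = 846.92; nΣh² − (Σh)² = 7985.82 − 7106.49 = 879.33
r = 633.66 / √(846.92 × 879.33) = 633.66 / 862.9729 ≈ 0.734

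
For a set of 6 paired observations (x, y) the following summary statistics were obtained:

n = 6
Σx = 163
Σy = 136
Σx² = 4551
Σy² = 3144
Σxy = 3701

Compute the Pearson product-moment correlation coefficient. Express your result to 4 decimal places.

0.0730

r = (nΣxy − ΣxΣy) / √[(nΣx² − (Σx)²)(nΣy² − (Σy)²)]
Numerator: 6×3701 − 163×136 = 38
Denominator: √[(27306 − 26569)(18864 − 18496)] = √[737 × 368] = 520.7840
r = 38 / 520.7840 ≈ 0.0730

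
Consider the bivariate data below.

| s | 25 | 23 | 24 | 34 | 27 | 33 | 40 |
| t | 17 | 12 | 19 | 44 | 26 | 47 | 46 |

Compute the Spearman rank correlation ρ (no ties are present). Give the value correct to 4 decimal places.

Rank s: 3, 1, 2, 6, 4, 5, 7
Rank t: 2, 1, 3, 5, 4, 7, 6
d = rank(s) − rank(t): 1, 0, -1, 1, 0, -2, 1; Σd² = 8
ρ = 1 − 6Σd² / [n(n²−1)] = 1 − 6×8 / (7×48) = 1 − 48/336 ≈ 0.8571

0.8571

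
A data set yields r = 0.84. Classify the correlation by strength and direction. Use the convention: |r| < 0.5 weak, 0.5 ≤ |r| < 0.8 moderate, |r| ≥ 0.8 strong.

r = 0.84 > 0 so the relationship is positive.
|r| = 0.84, which falls in the strong range.

strong positive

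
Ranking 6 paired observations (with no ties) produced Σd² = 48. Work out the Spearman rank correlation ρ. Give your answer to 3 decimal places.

-0.371

ρ = 1 − 6Σd² / [n(n²−1)] = 1 − 6×48 / (6×35)
  = 1 − 288/210 = 1 − 1.3714 ≈ -0.371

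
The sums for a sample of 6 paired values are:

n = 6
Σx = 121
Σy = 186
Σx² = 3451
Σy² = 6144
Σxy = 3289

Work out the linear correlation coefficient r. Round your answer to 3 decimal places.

-0.747

r = (nΣxy − ΣxΣy) / √[(nΣx² − (Σx)²)(nΣy² − (Σy)²)]
Numerator: 6×3289 − 121×186 = -2772
Denominator: √[(20706 − 14641)(36864 − 34596)] = √[6065 × 2268] = 3708.8300
r = -2772 / 3708.8300 ≈ -0.747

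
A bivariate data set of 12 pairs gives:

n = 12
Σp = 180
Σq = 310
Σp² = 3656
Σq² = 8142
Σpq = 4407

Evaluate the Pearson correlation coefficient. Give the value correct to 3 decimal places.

-0.680

r = (nΣpq − ΣpΣq) / √[(nΣp² − (Σp)²)(nΣq² − (Σq)²)]
Numerator: 12×4407 − 180×310 = -2916
Denominator: √[(43872 − 32400)(97704 − 96100)] = √[11472 × 1604] = 4289.6489
r = -2916 / 4289.6489 ≈ -0.680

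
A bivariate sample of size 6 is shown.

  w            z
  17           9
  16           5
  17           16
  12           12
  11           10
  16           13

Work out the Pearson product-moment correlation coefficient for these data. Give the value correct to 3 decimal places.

0.057

n = 6, Σw = 89, Σz = 65, Σw² = 1355, Σz² = 775, Σwz = 967
nΣwz − ΣwΣz = 5802 − 5785 = 17
nΣw² − (Σw)² = 8130 − 7921 = 209; nΣz² − (Σz)² = 4650 − 4225 = 425
r = 17 / √(209 × 425) = 17 / 298.0352 ≈ 0.057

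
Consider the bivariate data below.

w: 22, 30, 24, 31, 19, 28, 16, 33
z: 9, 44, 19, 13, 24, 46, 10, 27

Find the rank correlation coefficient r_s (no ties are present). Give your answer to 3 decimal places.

Rank w: 3, 6, 4, 7, 2, 5, 1, 8
Rank z: 1, 7, 4, 3, 5, 8, 2, 6
d = rank(w) − rank(z): 2, -1, 0, 4, -3, -3, -1, 2; Σd² = 44
ρ = 1 − 6Σd² / [n(n²−1)] = 1 − 6×44 / (8×63) = 1 − 264/504 ≈ 0.476

0.476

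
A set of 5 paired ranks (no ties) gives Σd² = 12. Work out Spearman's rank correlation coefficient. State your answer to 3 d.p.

0.400

ρ = 1 − 6Σd² / [n(n²−1)] = 1 − 6×12 / (5×24)
  = 1 − 72/120 = 1 − 0.6000 ≈ 0.400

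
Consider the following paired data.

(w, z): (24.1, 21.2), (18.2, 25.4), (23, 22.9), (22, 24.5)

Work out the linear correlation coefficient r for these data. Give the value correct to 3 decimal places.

-0.889

n = 4, Σw = 87.3, Σz = 94, Σw² = 1925.05, Σz² = 2219.26, Σwz = 2038.9
nΣwz − ΣwΣz = 8155.6 − 8206.2 = -50.6
nΣw² − (Σw)² = 7700.2 − 7621.29 = 78.91; nΣz² − (Σz)² = 8877.04 − 8836 = 41.04
r = -50.6 / √(78.91 × 41.04) = -50.6 / 56.9075 ≈ -0.889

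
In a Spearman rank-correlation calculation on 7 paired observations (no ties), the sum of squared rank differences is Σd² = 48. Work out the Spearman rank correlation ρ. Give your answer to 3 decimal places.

ρ = 1 − 6Σd² / [n(n²−1)] = 1 − 6×48 / (7×48)
  = 1 − 288/336 = 1 − 0.8571 ≈ 0.143

0.143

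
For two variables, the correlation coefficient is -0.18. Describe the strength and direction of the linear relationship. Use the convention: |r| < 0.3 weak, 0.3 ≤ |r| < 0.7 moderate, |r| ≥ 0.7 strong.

weak negative

r = -0.18 < 0 so the relationship is negative.
|r| = 0.18, which falls in the weak range.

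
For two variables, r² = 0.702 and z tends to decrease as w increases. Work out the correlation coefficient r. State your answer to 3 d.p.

-0.838

|r| = √0.702 = 0.838
The association is negative, so r = −0.838.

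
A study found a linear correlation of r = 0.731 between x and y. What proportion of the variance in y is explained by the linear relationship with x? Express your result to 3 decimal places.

0.534

r² = (0.731)² = 0.534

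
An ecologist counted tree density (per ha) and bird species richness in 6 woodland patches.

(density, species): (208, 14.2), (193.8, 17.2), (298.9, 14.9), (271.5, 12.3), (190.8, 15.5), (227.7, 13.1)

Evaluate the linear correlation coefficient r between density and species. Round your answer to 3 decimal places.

n = 6, Σx = 1390.7, Σy = 87.2, Σx² = 332127.83, Σy² = 1282.64, Σxy = 20020.29
nΣxy − ΣxΣy = 120121.74 − 121269.04 = -1147.3
nΣx² − (Σx)² = 1992766.98 − 1934046.49 = 58720.49; nΣy² − (Σy)² = 7695.84 − 7603.84 = 92
r = -1147.3 / √(58720.49 × 92) = -1147.3 / 2324.2816 ≈ -0.494

-0.494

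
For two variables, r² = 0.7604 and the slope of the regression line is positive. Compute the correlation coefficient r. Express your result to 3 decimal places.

0.872

|r| = √0.7604 = 0.872
The association is positive, so r = 0.872.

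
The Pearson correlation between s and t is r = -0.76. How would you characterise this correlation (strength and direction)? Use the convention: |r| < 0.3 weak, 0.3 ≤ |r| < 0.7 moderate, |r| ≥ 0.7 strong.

strong negative

r = -0.76 < 0 so the relationship is negative.
|r| = 0.76, which falls in the strong range.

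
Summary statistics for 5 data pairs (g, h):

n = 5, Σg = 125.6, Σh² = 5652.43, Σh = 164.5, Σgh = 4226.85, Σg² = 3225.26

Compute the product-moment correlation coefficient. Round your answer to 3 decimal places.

r = (nΣgh − ΣgΣh) / √[(nΣg² − (Σg)²)(nΣh² − (Σh)²)]
Numerator: 5×4226.85 − 125.6×164.5 = 473.05
Denominator: √[(16126.3 − 15775.36)(28262.15 − 27060.25)] = √[350.94 × 1201.9] = 649.4573
r = 473.05 / 649.4573 ≈ 0.728

0.728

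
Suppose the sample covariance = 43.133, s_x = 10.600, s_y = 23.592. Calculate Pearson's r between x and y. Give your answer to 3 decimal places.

0.172

r = Cov(x,y) / (s_x · s_y) = 43.133 / (10.600 × 23.592)
  = 43.133 / 250.0752 ≈ 0.172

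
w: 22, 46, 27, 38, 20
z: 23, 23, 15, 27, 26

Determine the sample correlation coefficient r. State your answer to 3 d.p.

n = 5, Σw = 153, Σz = 114, Σw² = 5173, Σz² = 2688, Σwz = 3515
nΣwz − ΣwΣz = 17575 − 17442 = 133
nΣw² − (Σw)² = 25865 − 23409 = 2456; nΣz² − (Σz)² = 13440 − 12996 = 444
r = 133 / √(2456 × 444) = 133 / 1044.2528 ≈ 0.127

0.127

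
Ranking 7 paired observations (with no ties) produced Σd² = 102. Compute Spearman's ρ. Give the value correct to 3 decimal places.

ρ = 1 − 6Σd² / [n(n²−1)] = 1 − 6×102 / (7×48)
  = 1 − 612/336 = 1 − 1.8214 ≈ -0.821

-0.821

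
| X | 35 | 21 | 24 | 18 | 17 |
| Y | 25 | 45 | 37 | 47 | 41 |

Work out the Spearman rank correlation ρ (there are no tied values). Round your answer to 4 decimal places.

-0.7000

Rank X: 5, 3, 4, 2, 1
Rank Y: 1, 4, 2, 5, 3
d = rank(X) − rank(Y): 4, -1, 2, -3, -2; Σd² = 34
ρ = 1 − 6Σd² / [n(n²−1)] = 1 − 6×34 / (5×24) = 1 − 204/120 ≈ -0.7000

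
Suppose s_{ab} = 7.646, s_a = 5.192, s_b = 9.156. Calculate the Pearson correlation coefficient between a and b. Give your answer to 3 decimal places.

0.161

r = Cov(a,b) / (s_a · s_b) = 7.646 / (5.192 × 9.156)
  = 7.646 / 47.5380 ≈ 0.161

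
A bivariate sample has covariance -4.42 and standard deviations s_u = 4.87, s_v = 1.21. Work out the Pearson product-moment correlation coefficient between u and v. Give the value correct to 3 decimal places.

-0.750

r = Cov(u,v) / (s_u · s_v) = -4.42 / (4.87 × 1.21)
  = -4.42 / 5.8927 ≈ -0.750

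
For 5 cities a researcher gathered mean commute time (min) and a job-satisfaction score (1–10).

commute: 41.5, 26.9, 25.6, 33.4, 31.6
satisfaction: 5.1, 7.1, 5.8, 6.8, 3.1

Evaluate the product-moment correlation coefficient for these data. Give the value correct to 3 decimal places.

n = 5, Σx = 159, Σy = 27.9, Σx² = 5215.34, Σy² = 165.91, Σxy = 876.2
nΣxy − ΣxΣy = 4381 − 4436.1 = -55.1
nΣx² − (Σx)² = 26076.7 − 25281 = 795.7; nΣy² − (Σy)² = 829.55 − 778.41 = 51.14
r = -55.1 / √(795.7 × 51.14) = -55.1 / 201.7228 ≈ -0.273

-0.273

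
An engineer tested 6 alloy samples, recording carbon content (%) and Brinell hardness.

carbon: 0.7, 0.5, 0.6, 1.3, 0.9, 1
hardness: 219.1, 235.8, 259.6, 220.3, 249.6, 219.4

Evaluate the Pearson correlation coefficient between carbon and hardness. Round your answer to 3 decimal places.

-0.481

n = 6, Σx = 5, Σy = 1403.8, Σx² = 4.6, Σy² = 329967.22, Σxy = 1157.46
nΣxy − ΣxΣy = 6944.76 − 7019 = -74.24
nΣx² − (Σx)² = 27.6 − 25 = 2.6; nΣy² − (Σy)² = 1979803.32 − 1970654.44 = 9148.88
r = -74.24 / √(2.6 × 9148.88) = -74.24 / 154.2306 ≈ -0.481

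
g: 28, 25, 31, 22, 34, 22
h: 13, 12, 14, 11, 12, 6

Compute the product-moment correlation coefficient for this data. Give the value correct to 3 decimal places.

n = 6, Σg = 162, Σh = 68, Σg² = 4494, Σh² = 810, Σgh = 1880
nΣgh − ΣgΣh = 11280 − 11016 = 264
nΣg² − (Σg)² = 26964 − 26244 = 720; nΣh² − (Σh)² = 4860 − 4624 = 236
r = 264 / √(720 × 236) = 264 / 412.2135 ≈ 0.640

0.640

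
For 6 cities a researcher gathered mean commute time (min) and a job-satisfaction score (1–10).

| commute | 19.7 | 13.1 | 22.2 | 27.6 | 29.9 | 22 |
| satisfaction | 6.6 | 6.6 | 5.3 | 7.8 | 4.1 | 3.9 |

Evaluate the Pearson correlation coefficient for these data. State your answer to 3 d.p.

-0.240

n = 6, Σx = 134.5, Σy = 34.3, Σx² = 3192.31, Σy² = 208.07, Σxy = 757.81
nΣxy − ΣxΣy = 4546.86 − 4613.35 = -66.49
nΣx² − (Σx)² = 19153.86 − 18090.25 = 1063.61; nΣy² − (Σy)² = 1248.42 − 1176.49 = 71.93
r = -66.49 / √(1063.61 × 71.93) = -66.49 / 276.5962 ≈ -0.240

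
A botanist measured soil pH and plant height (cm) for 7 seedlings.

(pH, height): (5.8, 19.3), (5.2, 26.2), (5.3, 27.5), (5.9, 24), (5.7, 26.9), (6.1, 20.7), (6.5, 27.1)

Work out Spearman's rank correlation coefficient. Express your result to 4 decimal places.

Rank pH: 4, 1, 2, 5, 3, 6, 7
Rank height: 1, 4, 7, 3, 5, 2, 6
d = rank(pH) − rank(height): 3, -3, -5, 2, -2, 4, 1; Σd² = 68
ρ = 1 − 6Σd² / [n(n²−1)] = 1 − 6×68 / (7×48) = 1 − 408/336 ≈ -0.2143

-0.2143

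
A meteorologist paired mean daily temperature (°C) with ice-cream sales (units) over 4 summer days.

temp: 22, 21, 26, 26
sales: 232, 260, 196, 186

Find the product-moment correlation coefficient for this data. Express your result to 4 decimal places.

n = 4, Σx = 95, Σy = 874, Σx² = 2277, Σy² = 194436, Σxy = 20496
nΣxy − ΣxΣy = 81984 − 83030 = -1046
nΣx² − (Σx)² = 9108 − 9025 = 83; nΣy² − (Σy)² = 777744 − 763876 = 13868
r = -1046 / √(83 × 13868) = -1046 / 1072.8672 ≈ -0.9750

-0.9750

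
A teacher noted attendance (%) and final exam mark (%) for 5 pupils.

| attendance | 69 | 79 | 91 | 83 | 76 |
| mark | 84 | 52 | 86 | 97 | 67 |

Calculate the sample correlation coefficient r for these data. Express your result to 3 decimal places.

n = 5, Σx = 398, Σy = 386, Σx² = 31948, Σy² = 31054, Σxy = 30873
nΣxy − ΣxΣy = 154365 − 153628 = 737
nΣx² − (Σx)² = 159740 − 158404 = 1336; nΣy² − (Σy)² = 155270 − 148996 = 6274
r = 737 / √(1336 × 6274) = 737 / 2895.1794 ≈ 0.255

0.255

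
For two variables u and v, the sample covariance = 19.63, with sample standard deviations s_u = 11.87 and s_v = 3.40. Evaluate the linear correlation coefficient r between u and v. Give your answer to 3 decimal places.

0.486

r = Cov(u,v) / (s_u · s_v) = 19.63 / (11.87 × 3.40)
  = 19.63 / 40.3580 ≈ 0.486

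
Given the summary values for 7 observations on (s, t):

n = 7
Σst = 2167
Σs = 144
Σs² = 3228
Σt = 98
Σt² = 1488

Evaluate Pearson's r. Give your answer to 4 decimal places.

0.8601

r = (nΣst − ΣsΣt) / √[(nΣs² − (Σs)²)(nΣt² − (Σt)²)]
Numerator: 7×2167 − 144×98 = 1057
Denominator: √[(22596 − 20736)(10416 − 9604)] = √[1860 × 812] = 1228.9508
r = 1057 / 1228.9508 ≈ 0.8601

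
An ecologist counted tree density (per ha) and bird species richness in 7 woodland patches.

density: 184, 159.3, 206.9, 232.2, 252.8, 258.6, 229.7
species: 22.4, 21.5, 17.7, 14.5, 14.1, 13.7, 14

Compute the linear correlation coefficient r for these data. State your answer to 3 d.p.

n = 7, Σx = 1523.5, Σy = 117.9, Σx² = 339500.83, Σy² = 2070.05, Σxy = 24898.68
nΣxy − ΣxΣy = 174290.76 − 179620.65 = -5329.89
nΣx² − (Σx)² = 2376505.81 − 2321052.25 = 55453.56; nΣy² − (Σy)² = 14490.35 − 13900.41 = 589.94
r = -5329.89 / √(55453.56 × 589.94) = -5329.89 / 5719.6393 ≈ -0.932

-0.932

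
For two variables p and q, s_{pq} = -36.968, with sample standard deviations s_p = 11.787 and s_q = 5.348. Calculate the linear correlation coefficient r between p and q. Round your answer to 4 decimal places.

-0.5865

r = Cov(p,q) / (s_p · s_q) = -36.968 / (11.787 × 5.348)
  = -36.968 / 63.0369 ≈ -0.5865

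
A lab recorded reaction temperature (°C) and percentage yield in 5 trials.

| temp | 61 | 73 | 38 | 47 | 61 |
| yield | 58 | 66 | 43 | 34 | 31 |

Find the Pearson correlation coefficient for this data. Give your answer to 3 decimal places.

n = 5, Σx = 280, Σy = 232, Σx² = 16424, Σy² = 11686, Σxy = 13479
nΣxy − ΣxΣy = 67395 − 64960 = 2435
nΣx² − (Σx)² = 82120 − 78400 = 3720; nΣy² − (Σy)² = 58430 − 53824 = 4606
r = 2435 / √(3720 × 4606) = 2435 / 4139.3623 ≈ 0.588

0.588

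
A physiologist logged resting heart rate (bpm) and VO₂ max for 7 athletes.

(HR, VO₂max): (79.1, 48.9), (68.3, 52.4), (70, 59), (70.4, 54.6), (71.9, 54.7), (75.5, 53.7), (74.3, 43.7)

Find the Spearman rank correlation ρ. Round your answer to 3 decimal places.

Rank HR: 7, 1, 2, 3, 4, 6, 5
Rank VO₂max: 2, 3, 7, 5, 6, 4, 1
d = rank(HR) − rank(VO₂max): 5, -2, -5, -2, -2, 2, 4; Σd² = 82
ρ = 1 − 6Σd² / [n(n²−1)] = 1 − 6×82 / (7×48) = 1 − 492/336 ≈ -0.464

-0.464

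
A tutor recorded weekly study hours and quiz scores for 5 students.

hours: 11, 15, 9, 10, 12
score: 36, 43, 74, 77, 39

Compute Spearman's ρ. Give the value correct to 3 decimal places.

Rank hours: 3, 5, 1, 2, 4
Rank score: 1, 3, 4, 5, 2
d = rank(hours) − rank(score): 2, 2, -3, -3, 2; Σd² = 30
ρ = 1 − 6Σd² / [n(n²−1)] = 1 − 6×30 / (5×24) = 1 − 180/120 ≈ -0.500

-0.500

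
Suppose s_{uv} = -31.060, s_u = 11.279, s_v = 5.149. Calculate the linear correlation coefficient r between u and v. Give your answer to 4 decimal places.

r = Cov(u,v) / (s_u · s_v) = -31.060 / (11.279 × 5.149)
  = -31.060 / 58.0756 ≈ -0.5348

-0.5348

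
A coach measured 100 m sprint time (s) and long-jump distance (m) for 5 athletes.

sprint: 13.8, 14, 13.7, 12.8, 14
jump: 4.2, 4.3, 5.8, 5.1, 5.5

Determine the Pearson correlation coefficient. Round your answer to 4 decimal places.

-0.1650

n = 5, Σx = 68.3, Σy = 24.9, Σx² = 933.97, Σy² = 126.03, Σxy = 339.9
nΣxy − ΣxΣy = 1699.5 − 1700.67 = -1.17
nΣx² − (Σx)² = 4669.85 − 4664.89 = 4.96; nΣy² − (Σy)² = 630.15 − 620.01 = 10.14
r = -1.17 / √(4.96 × 10.14) = -1.17 / 7.0919 ≈ -0.1650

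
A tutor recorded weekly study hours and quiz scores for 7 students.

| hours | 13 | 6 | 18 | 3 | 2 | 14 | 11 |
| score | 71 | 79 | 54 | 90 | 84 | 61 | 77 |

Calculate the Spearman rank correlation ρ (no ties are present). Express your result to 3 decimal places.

Rank hours: 5, 3, 7, 2, 1, 6, 4
Rank score: 3, 5, 1, 7, 6, 2, 4
d = rank(hours) − rank(score): 2, -2, 6, -5, -5, 4, 0; Σd² = 110
ρ = 1 − 6Σd² / [n(n²−1)] = 1 − 6×110 / (7×48) = 1 − 660/336 ≈ -0.964

-0.964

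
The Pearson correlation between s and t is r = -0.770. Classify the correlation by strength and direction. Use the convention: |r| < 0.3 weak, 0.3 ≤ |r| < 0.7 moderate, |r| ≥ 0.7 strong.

r = -0.770 < 0 so the relationship is negative.
|r| = 0.770, which falls in the strong range.

strong negative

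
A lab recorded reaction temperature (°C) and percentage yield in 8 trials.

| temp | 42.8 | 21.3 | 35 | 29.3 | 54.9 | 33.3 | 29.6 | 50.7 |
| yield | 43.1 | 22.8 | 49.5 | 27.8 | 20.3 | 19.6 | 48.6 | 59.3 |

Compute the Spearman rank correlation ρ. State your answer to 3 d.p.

Rank temp: 6, 1, 5, 2, 8, 4, 3, 7
Rank yield: 5, 3, 7, 4, 2, 1, 6, 8
d = rank(temp) − rank(yield): 1, -2, -2, -2, 6, 3, -3, -1; Σd² = 68
ρ = 1 − 6Σd² / [n(n²−1)] = 1 − 6×68 / (8×63) = 1 − 408/504 ≈ 0.190

0.190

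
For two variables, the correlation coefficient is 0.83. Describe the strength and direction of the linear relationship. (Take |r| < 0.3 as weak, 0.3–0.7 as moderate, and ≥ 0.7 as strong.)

r = 0.83 > 0 so the relationship is positive.
|r| = 0.83, which falls in the strong range.

strong positive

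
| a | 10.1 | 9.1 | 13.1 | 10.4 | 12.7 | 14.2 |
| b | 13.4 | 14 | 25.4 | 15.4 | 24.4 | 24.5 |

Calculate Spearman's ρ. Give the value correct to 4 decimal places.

0.8857

Rank a: 2, 1, 5, 3, 4, 6
Rank b: 1, 2, 6, 3, 4, 5
d = rank(a) − rank(b): 1, -1, -1, 0, 0, 1; Σd² = 4
ρ = 1 − 6Σd² / [n(n²−1)] = 1 − 6×4 / (6×35) = 1 − 24/210 ≈ 0.8857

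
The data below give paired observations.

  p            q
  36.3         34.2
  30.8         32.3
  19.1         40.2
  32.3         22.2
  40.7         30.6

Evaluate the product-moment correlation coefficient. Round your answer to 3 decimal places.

-0.530

n = 5, Σp = 159.2, Σq = 159.5, Σp² = 5330.92, Σq² = 5258.17, Σpq = 4966.6
nΣpq − ΣpΣq = 24833 − 25392.4 = -559.4
nΣp² − (Σp)² = 26654.6 − 25344.64 = 1309.96; nΣq² − (Σq)² = 26290.85 − 25440.25 = 850.6
r = -559.4 / √(1309.96 × 850.6) = -559.4 / 1055.5813 ≈ -0.530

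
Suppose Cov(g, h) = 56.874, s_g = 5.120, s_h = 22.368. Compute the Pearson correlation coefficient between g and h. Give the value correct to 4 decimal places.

r = Cov(g,h) / (s_g · s_h) = 56.874 / (5.120 × 22.368)
  = 56.874 / 114.5242 ≈ 0.4966

0.4966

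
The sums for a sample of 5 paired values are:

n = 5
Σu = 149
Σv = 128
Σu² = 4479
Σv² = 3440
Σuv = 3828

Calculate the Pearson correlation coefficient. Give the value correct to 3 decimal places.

0.171

r = (nΣuv − ΣuΣv) / √[(nΣu² − (Σu)²)(nΣv² − (Σv)²)]
Numerator: 5×3828 − 149×128 = 68
Denominator: √[(22395 − 22201)(17200 − 16384)] = √[194 × 816] = 397.8744
r = 68 / 397.8744 ≈ 0.171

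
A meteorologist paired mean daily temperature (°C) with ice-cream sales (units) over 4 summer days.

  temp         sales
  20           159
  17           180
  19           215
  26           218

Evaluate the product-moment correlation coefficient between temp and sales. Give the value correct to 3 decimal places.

n = 4, Σx = 82, Σy = 772, Σx² = 1726, Σy² = 151430, Σxy = 15993
nΣxy − ΣxΣy = 63972 − 63304 = 668
nΣx² − (Σx)² = 6904 − 6724 = 180; nΣy² − (Σy)² = 605720 − 595984 = 9736
r = 668 / √(180 × 9736) = 668 / 1323.8127 ≈ 0.505

0.505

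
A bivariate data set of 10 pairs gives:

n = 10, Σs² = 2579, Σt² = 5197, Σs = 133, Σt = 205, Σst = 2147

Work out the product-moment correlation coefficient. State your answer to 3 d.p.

r = (nΣst − ΣsΣt) / √[(nΣs² − (Σs)²)(nΣt² − (Σt)²)]
Numerator: 10×2147 − 133×205 = -5795
Denominator: √[(25790 − 17689)(51970 − 42025)] = √[8101 × 9945] = 8975.7699
r = -5795 / 8975.7699 ≈ -0.646

-0.646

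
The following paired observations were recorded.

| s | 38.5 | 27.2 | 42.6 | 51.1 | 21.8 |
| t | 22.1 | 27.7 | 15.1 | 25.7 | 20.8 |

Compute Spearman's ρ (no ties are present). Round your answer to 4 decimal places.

Rank s: 3, 2, 4, 5, 1
Rank t: 3, 5, 1, 4, 2
d = rank(s) − rank(t): 0, -3, 3, 1, -1; Σd² = 20
ρ = 1 − 6Σd² / [n(n²−1)] = 1 − 6×20 / (5×24) = 1 − 120/120 ≈ 0.0000

0.0000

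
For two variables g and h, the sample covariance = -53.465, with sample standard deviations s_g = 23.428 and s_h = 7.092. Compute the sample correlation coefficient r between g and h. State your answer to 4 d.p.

r = Cov(g,h) / (s_g · s_h) = -53.465 / (23.428 × 7.092)
  = -53.465 / 166.1514 ≈ -0.3218

-0.3218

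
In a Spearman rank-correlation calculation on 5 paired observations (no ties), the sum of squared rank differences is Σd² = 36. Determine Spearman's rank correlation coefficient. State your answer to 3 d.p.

ρ = 1 − 6Σd² / [n(n²−1)] = 1 − 6×36 / (5×24)
  = 1 − 216/120 = 1 − 1.8000 ≈ -0.800

-0.800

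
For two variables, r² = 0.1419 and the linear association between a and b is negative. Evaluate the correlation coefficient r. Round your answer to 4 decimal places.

-0.3767

|r| = √0.1419 = 0.3767
The association is negative, so r = −0.3767.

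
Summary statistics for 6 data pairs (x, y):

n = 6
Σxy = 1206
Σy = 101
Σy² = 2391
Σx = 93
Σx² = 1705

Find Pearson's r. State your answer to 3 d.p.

r = (nΣxy − ΣxΣy) / √[(nΣx² − (Σx)²)(nΣy² − (Σy)²)]
Numerator: 6×1206 − 93×101 = -2157
Denominator: √[(10230 − 8649)(14346 − 10201)] = √[1581 × 4145] = 2559.9307
r = -2157 / 2559.9307 ≈ -0.843

-0.843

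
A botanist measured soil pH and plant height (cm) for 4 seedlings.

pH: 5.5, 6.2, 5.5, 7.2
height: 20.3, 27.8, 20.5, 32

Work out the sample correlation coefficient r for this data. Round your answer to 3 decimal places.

0.974

n = 4, Σx = 24.4, Σy = 100.6, Σx² = 150.78, Σy² = 2629.18, Σxy = 627.16
nΣxy − ΣxΣy = 2508.64 − 2454.64 = 54
nΣx² − (Σx)² = 603.12 − 595.36 = 7.76; nΣy² − (Σy)² = 10516.72 − 10120.36 = 396.36
r = 54 / √(7.76 × 396.36) = 54 / 55.4595 ≈ 0.974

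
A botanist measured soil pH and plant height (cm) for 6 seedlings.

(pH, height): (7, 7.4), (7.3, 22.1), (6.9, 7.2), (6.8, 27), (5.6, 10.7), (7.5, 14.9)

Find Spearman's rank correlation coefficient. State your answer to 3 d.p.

0.086

Rank pH: 4, 5, 3, 2, 1, 6
Rank height: 2, 5, 1, 6, 3, 4
d = rank(pH) − rank(height): 2, 0, 2, -4, -2, 2; Σd² = 32
ρ = 1 − 6Σd² / [n(n²−1)] = 1 − 6×32 / (6×35) = 1 − 192/210 ≈ 0.086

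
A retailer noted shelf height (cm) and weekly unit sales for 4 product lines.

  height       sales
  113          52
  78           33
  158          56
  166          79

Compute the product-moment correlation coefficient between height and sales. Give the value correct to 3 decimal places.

0.896

n = 4, Σx = 515, Σy = 220, Σx² = 71373, Σy² = 13170, Σxy = 30412
nΣxy − ΣxΣy = 121648 − 113300 = 8348
nΣx² − (Σx)² = 285492 − 265225 = 20267; nΣy² − (Σy)² = 52680 − 48400 = 4280
r = 8348 / √(20267 × 4280) = 8348 / 9313.5793 ≈ 0.896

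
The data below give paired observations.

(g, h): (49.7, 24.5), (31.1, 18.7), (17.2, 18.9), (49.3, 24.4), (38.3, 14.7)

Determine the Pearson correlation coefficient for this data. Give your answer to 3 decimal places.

0.586

n = 5, Σg = 185.6, Σh = 101.2, Σg² = 7630.52, Σh² = 2118.6, Σgh = 3890.23
nΣgh − ΣgΣh = 19451.15 − 18782.72 = 668.43
nΣg² − (Σg)² = 38152.6 − 34447.36 = 3705.24; nΣh² − (Σh)² = 10593 − 10241.44 = 351.56
r = 668.43 / √(3705.24 × 351.56) = 668.43 / 1141.3212 ≈ 0.586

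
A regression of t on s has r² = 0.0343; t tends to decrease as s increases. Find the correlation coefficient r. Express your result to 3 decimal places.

-0.185

|r| = √0.0343 = 0.185
The association is negative, so r = −0.185.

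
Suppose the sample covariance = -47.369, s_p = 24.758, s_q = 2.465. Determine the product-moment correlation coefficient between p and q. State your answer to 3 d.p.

r = Cov(p,q) / (s_p · s_q) = -47.369 / (24.758 × 2.465)
  = -47.369 / 61.0285 ≈ -0.776

-0.776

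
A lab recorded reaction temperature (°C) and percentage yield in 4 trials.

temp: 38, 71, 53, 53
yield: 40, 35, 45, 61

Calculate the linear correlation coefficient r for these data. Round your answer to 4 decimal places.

-0.2318

n = 4, Σx = 215, Σy = 181, Σx² = 12103, Σy² = 8571, Σxy = 9623
nΣxy − ΣxΣy = 38492 − 38915 = -423
nΣx² − (Σx)² = 48412 − 46225 = 2187; nΣy² − (Σy)² = 34284 − 32761 = 1523
r = -423 / √(2187 × 1523) = -423 / 1825.0482 ≈ -0.2318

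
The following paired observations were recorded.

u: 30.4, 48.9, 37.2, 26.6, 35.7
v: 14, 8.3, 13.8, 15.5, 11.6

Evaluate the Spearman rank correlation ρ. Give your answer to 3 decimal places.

-0.900

Rank u: 2, 5, 4, 1, 3
Rank v: 4, 1, 3, 5, 2
d = rank(u) − rank(v): -2, 4, 1, -4, 1; Σd² = 38
ρ = 1 − 6Σd² / [n(n²−1)] = 1 − 6×38 / (5×24) = 1 − 228/120 ≈ -0.900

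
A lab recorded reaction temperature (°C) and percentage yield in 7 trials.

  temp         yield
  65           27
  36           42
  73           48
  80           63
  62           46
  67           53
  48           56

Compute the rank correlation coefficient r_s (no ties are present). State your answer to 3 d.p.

0.464

Rank temp: 4, 1, 6, 7, 3, 5, 2
Rank yield: 1, 2, 4, 7, 3, 5, 6
d = rank(temp) − rank(yield): 3, -1, 2, 0, 0, 0, -4; Σd² = 30
ρ = 1 − 6Σd² / [n(n²−1)] = 1 − 6×30 / (7×48) = 1 − 180/336 ≈ 0.464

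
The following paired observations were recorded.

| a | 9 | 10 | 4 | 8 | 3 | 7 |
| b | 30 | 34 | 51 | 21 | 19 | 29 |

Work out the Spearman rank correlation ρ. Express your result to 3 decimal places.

Rank a: 5, 6, 2, 4, 1, 3
Rank b: 4, 5, 6, 2, 1, 3
d = rank(a) − rank(b): 1, 1, -4, 2, 0, 0; Σd² = 22
ρ = 1 − 6Σd² / [n(n²−1)] = 1 − 6×22 / (6×35) = 1 − 132/210 ≈ 0.371

0.371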